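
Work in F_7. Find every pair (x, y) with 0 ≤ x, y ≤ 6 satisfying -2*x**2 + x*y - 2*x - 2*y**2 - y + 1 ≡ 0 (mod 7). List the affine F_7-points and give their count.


Affine F_7-points: {(0, 4), (0, 6), (1, 3), (1, 4), (2, 5), (2, 6), (3, 3), (3, 5)}; count = 8.

For each of the 49 pairs (x, y) ∈ F_7², evaluate f(x, y) mod 7. Record the zeros.
  x = 0: [0↦1, 1↦5, 2↦5, 3↦1, 4↦0, 5↦2, 6↦0]  zeros at y ∈ {4, 6}
  x = 1: [0↦4, 1↦2, 2↦3, 3↦0, 4↦0, 5↦3, 6↦2]  zeros at y ∈ {3, 4}
  x = 2: [0↦3, 1↦2, 2↦4, 3↦2, 4↦3, 5↦0, 6↦0]  zeros at y ∈ {5, 6}
  x = 3: [0↦5, 1↦5, 2↦1, 3↦0, 4↦2, 5↦0, 6↦1]  zeros at y ∈ {3, 5}
  x = 4: [0↦3, 1↦4, 2↦1, 3↦1, 4↦4, 5↦3, 6↦5]  zeros at y ∈ ∅
  x = 5: [0↦4, 1↦6, 2↦4, 3↦5, 4↦2, 5↦2, 6↦5]  zeros at y ∈ ∅
  x = 6: [0↦1, 1↦4, 2↦3, 3↦5, 4↦3, 5↦4, 6↦1]  zeros at y ∈ ∅
Collecting zeros: affine points = {(0, 4), (0, 6), (1, 3), (1, 4), (2, 5), (2, 6), (3, 3), (3, 5)}.
Total count |C(F_7)_aff| = 8.


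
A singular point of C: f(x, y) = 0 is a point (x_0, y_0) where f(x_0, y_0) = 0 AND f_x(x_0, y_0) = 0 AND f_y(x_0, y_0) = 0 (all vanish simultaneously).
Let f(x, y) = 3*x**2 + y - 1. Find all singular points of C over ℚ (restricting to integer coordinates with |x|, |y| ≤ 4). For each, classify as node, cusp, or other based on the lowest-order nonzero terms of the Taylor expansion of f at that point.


No singular points in the scanned grid; C is smooth there.

Compute partial derivatives:
  f_x = 6*x.
  f_y = 1.
f_y = 1 is a nonzero constant, so f_y never vanishes: no point (x, y) can satisfy f = f_x = f_y = 0. In particular no (x, y) ∈ {−4, ..., 4}² is singular; the curve is smooth.


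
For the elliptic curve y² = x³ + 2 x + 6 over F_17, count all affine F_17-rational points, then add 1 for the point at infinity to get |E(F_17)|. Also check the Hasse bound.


Affine points = {(1, 3), (1, 14), (2, 1), (2, 16), (6, 8), (6, 9), (11, 4), (11, 13), (13, 6), (13, 11)}; affine count = 10; |E(F_17)| = 11.

Discriminant check: Δ ∝ 4a³ + 27b² = 4·2³ + 27·6² = 4·8 + 27·36 ≡ 1 (mod 17). Nonzero ⇒ E is nonsingular.
For each x ∈ F_17, compute rhs = x³ + 2·x + 6 mod 17, then count y ∈ F_17 with y² ≡ rhs.
  x = 0: rhs = 6, matching y values: none (0 points).
  x = 1: rhs = 9, matching y values: 3, 14 (2 points).
  x = 2: rhs = 1, matching y values: 1, 16 (2 points).
  x = 3: rhs = 5, matching y values: none (0 points).
  x = 4: rhs = 10, matching y values: none (0 points).
  x = 5: rhs = 5, matching y values: none (0 points).
  x = 6: rhs = 13, matching y values: 8, 9 (2 points).
  x = 7: rhs = 6, matching y values: none (0 points).
  x = 8: rhs = 7, matching y values: none (0 points).
  x = 9: rhs = 5, matching y values: none (0 points).
  x = 10: rhs = 6, matching y values: none (0 points).
  x = 11: rhs = 16, matching y values: 4, 13 (2 points).
  x = 12: rhs = 7, matching y values: none (0 points).
  x = 13: rhs = 2, matching y values: 6, 11 (2 points).
  x = 14: rhs = 7, matching y values: none (0 points).
  x = 15: rhs = 11, matching y values: none (0 points).
  x = 16: rhs = 3, matching y values: none (0 points).
Total affine count: 10.
Full point count |E(F_17)| = 10 + 1 = 11.
Hasse bound: |11 − (17+1)| = |-7| = 7 ≤ 2√17 ≈ 8.2462 ✓.


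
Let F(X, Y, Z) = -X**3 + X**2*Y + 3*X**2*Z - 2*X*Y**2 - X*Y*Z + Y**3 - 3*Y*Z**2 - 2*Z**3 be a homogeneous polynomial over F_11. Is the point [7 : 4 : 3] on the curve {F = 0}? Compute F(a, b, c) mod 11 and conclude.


F(7,4,3) ≡ 9 (mod 11); P is NOT on the curve.

Evaluate F(7, 4, 3) term-by-term (mod 11).
  -X**3 ↦ -1·343·1·1 = -343
  X**2*Y ↦ 1·49·4·1 = 196
  3*X**2*Z ↦ 3·49·1·3 = 441
  -2*X*Y**2 ↦ -2·7·16·1 = -224
  -X*Y*Z ↦ -1·7·4·3 = -84
  Y**3 ↦ 1·1·64·1 = 64
  -3*Y*Z**2 ↦ -3·1·4·9 = -108
  -2*Z**3 ↦ -2·1·1·27 = -54
Sum: F(7, 4, 3) = (-343) + (196) + (441) + (-224) + (-84) + (64) + (-108) + (-54) = -112.
Reducing mod 11: -112 ≡ 9 (mod 11).
Since F(a, b, c) ≡ 9 ≠ 0 (mod 11), P does NOT lie on the curve.


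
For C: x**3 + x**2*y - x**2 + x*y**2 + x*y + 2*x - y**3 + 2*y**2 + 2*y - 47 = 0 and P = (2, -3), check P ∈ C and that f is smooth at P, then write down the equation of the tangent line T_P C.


Tangent line at P: 4*x - 43*y - 137 = 0.

Step 1: f(2, -3) = 0, so P lies on C.
Step 2: partial derivatives
  f_x(x, y) = 3*x**2 + 2*x*y - 2*x + y**2 + y + 2, f_y(x, y) = x**2 + 2*x*y + x - 3*y**2 + 4*y + 2.
  f_x(P) = 4, f_y(P) = -43 (gradient nonzero, so P is smooth).
Step 3: tangent line at P: 4·(x − 2) + -43·(y − -3) = 0.
Expanding: 4*x - 43*y - 137 = 0.


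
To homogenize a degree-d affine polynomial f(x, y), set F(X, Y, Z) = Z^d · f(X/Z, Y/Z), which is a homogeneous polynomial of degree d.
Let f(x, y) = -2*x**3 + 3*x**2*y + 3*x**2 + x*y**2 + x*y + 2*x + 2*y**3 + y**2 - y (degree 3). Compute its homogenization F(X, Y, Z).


F(X, Y, Z) = -2*X**3 + 3*X**2*Y + 3*X**2*Z + X*Y**2 + X*Y*Z + 2*X*Z**2 + 2*Y**3 + Y**2*Z - Y*Z**2

deg(f) = 3.
Substitute x = X/Z, y = Y/Z into f, then multiply by Z^3.
  monomial -2·x^3·y^0 ↦ -2·X^3·Y^0·Z^0.
  monomial 3·x^2·y^1 ↦ 3·X^2·Y^1·Z^0.
  monomial 3·x^2·y^0 ↦ 3·X^2·Y^0·Z^1.
  monomial 1·x^1·y^2 ↦ 1·X^1·Y^2·Z^0.
  monomial 1·x^1·y^1 ↦ 1·X^1·Y^1·Z^1.
  monomial 2·x^1·y^0 ↦ 2·X^1·Y^0·Z^2.
  monomial 2·x^0·y^3 ↦ 2·X^0·Y^3·Z^0.
  monomial 1·x^0·y^2 ↦ 1·X^0·Y^2·Z^1.
  monomial -1·x^0·y^1 ↦ -1·X^0·Y^1·Z^2.
Collecting: F(X, Y, Z) = -2*X**3 + 3*X**2*Y + 3*X**2*Z + X*Y**2 + X*Y*Z + 2*X*Z**2 + 2*Y**3 + Y**2*Z - Y*Z**2.


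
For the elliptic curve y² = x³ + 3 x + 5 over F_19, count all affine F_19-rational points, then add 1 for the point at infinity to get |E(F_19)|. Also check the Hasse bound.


Affine points = {(0, 9), (0, 10), (1, 3), (1, 16), (2, 0), (4, 9), (4, 10), (6, 7), (6, 12), (8, 3), (8, 16), (9, 1), (9, 18), (10, 3), (10, 16), (11, 1), (11, 18), (14, 6), (14, 13), (15, 9), (15, 10), (16, 8), (16, 11), (18, 1), (18, 18)}; affine count = 25; |E(F_19)| = 26.

Discriminant check: Δ ∝ 4a³ + 27b² = 4·3³ + 27·5² = 4·27 + 27·25 ≡ 4 (mod 19). Nonzero ⇒ E is nonsingular.
For each x ∈ F_19, compute rhs = x³ + 3·x + 5 mod 19, then count y ∈ F_19 with y² ≡ rhs.
  x = 0: rhs = 5, matching y values: 9, 10 (2 points).
  x = 1: rhs = 9, matching y values: 3, 16 (2 points).
  x = 2: rhs = 0, matching y values: 0 (1 points).
  x = 3: rhs = 3, matching y values: none (0 points).
  x = 4: rhs = 5, matching y values: 9, 10 (2 points).
  x = 5: rhs = 12, matching y values: none (0 points).
  x = 6: rhs = 11, matching y values: 7, 12 (2 points).
  x = 7: rhs = 8, matching y values: none (0 points).
  x = 8: rhs = 9, matching y values: 3, 16 (2 points).
  x = 9: rhs = 1, matching y values: 1, 18 (2 points).
  x = 10: rhs = 9, matching y values: 3, 16 (2 points).
  x = 11: rhs = 1, matching y values: 1, 18 (2 points).
  x = 12: rhs = 2, matching y values: none (0 points).
  x = 13: rhs = 18, matching y values: none (0 points).
  x = 14: rhs = 17, matching y values: 6, 13 (2 points).
  x = 15: rhs = 5, matching y values: 9, 10 (2 points).
  x = 16: rhs = 7, matching y values: 8, 11 (2 points).
  x = 17: rhs = 10, matching y values: none (0 points).
  x = 18: rhs = 1, matching y values: 1, 18 (2 points).
Total affine count: 25.
Full point count |E(F_19)| = 25 + 1 = 26.
Hasse bound: |26 − (19+1)| = |6| = 6 ≤ 2√19 ≈ 8.7178 ✓.


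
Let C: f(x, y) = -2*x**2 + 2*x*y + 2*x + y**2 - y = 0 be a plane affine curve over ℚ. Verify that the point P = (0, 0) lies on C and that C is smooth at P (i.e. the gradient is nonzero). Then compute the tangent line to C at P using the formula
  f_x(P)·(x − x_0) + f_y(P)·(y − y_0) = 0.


Tangent line at P: 2*x - y = 0.

Step 1: f(0, 0) = 0, so P lies on C.
Step 2: partial derivatives
  f_x(x, y) = -4*x + 2*y + 2, f_y(x, y) = 2*x + 2*y - 1.
  f_x(P) = 2, f_y(P) = -1 (gradient nonzero, so P is smooth).
Step 3: tangent line at P: 2·(x − 0) + -1·(y − 0) = 0.
Expanding: 2*x - y = 0.


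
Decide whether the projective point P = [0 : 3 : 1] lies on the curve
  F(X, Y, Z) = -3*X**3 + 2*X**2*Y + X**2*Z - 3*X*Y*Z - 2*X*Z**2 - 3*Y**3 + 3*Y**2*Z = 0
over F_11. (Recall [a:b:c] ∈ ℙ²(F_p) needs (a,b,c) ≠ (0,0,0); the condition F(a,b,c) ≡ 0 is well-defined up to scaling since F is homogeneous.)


F(0,3,1) ≡ 1 (mod 11); P is NOT on the curve.

Evaluate F(0, 3, 1) term-by-term (mod 11).
  -3*X**3 ↦ -3·0·1·1 = 0
  2*X**2*Y ↦ 2·0·3·1 = 0
  X**2*Z ↦ 1·0·1·1 = 0
  -3*X*Y*Z ↦ -3·0·3·1 = 0
  -2*X*Z**2 ↦ -2·0·1·1 = 0
  -3*Y**3 ↦ -3·1·27·1 = -81
  3*Y**2*Z ↦ 3·1·9·1 = 27
Sum: F(0, 3, 1) = (0) + (0) + (0) + (0) + (0) + (-81) + (27) = -54.
Reducing mod 11: -54 ≡ 1 (mod 11).
Since F(a, b, c) ≡ 1 ≠ 0 (mod 11), P does NOT lie on the curve.


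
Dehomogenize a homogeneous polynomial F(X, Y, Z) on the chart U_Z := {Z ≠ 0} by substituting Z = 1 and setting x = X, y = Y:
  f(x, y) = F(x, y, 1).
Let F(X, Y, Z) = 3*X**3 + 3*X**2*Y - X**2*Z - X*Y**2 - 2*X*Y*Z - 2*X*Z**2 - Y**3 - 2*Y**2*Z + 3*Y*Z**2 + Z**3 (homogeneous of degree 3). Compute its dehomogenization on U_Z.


f(x, y) = 3*x**3 + 3*x**2*y - x**2 - x*y**2 - 2*x*y - 2*x - y**3 - 2*y**2 + 3*y + 1

On U_Z we set Z = 1. Each monomial c·X^i·Y^j·Z^k in F becomes c·x^i·y^j·1^k = c·x^i·y^j.
Substituting Z = 1: F(X, Y, 1) = 3*x**3 + 3*x**2*y - x**2 - x*y**2 - 2*x*y - 2*x - y**3 - 2*y**2 + 3*y + 1.
Note: deg(f) ≤ deg(F) = 3; strict inequality happens when F is divisible by Z (lost terms).


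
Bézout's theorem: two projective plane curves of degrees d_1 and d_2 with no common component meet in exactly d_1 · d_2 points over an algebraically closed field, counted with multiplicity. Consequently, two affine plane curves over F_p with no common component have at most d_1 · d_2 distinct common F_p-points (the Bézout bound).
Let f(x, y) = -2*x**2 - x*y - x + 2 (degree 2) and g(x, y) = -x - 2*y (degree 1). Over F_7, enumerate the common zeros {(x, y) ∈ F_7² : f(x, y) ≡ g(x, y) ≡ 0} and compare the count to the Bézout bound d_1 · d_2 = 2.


Common zeros: ∅; count = 0; Bézout bound = 2.

deg(f) = 2, deg(g) = 1, so Bézout bound = 2.
Scan x ∈ F_7. For each x, list the y ∈ F_7 with f(x, y) ≡ 0 and those with g(x, y) ≡ 0 (mod 7); the common zeros in that column are the intersection.
  x = 0: f ≡ 0 at y ∈ ∅; g ≡ 0 at y ∈ {0}; common: ∅.
  x = 1: f ≡ 0 at y ∈ {6}; g ≡ 0 at y ∈ {3}; common: ∅.
  x = 2: f ≡ 0 at y ∈ {3}; g ≡ 0 at y ∈ {6}; common: ∅.
  x = 3: f ≡ 0 at y ∈ {3}; g ≡ 0 at y ∈ {2}; common: ∅.
  x = 4: f ≡ 0 at y ∈ {2}; g ≡ 0 at y ∈ {5}; common: ∅.
  x = 5: f ≡ 0 at y ∈ {2}; g ≡ 0 at y ∈ {1}; common: ∅.
  x = 6: f ≡ 0 at y ∈ {6}; g ≡ 0 at y ∈ {4}; common: ∅.
Collecting: common zeros = ∅, so the count is 0.
Comparison with the Bézout bound: 0 ≤ 2 = deg(f)·deg(g), as expected for curves with no common component (the affine F_7-count falls short of the bound because intersections may lie at infinity, over extension fields, or carry multiplicity).


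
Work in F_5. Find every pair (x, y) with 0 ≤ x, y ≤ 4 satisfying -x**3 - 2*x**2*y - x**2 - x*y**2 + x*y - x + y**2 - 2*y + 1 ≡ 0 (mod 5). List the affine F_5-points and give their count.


Affine F_5-points: {(0, 1), (1, 1), (3, 2), (4, 2), (4, 3)}; count = 5.

For each of the 25 pairs (x, y) ∈ F_5², evaluate f(x, y) mod 5. Record the zeros.
  x = 0: [0↦1, 1↦0, 2↦1, 3↦4, 4↦4]  zeros at y ∈ {1}
  x = 1: [0↦3, 1↦0, 2↦2, 3↦4, 4↦1]  zeros at y ∈ {1}
  x = 2: [0↦2, 1↦3, 2↦2, 3↦4, 4↦4]  zeros at y ∈ ∅
  x = 3: [0↦2, 1↦3, 2↦0, 3↦3, 4↦2]  zeros at y ∈ {2}
  x = 4: [0↦2, 1↦4, 2↦0, 3↦0, 4↦4]  zeros at y ∈ {2, 3}
Collecting zeros: affine points = {(0, 1), (1, 1), (3, 2), (4, 2), (4, 3)}.
Total count |C(F_5)_aff| = 5.


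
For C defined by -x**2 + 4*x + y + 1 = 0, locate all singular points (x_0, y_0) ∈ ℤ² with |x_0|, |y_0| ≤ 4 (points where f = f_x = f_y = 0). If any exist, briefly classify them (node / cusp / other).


No singular points in the scanned grid; C is smooth there.

Compute partial derivatives:
  f_x = 4 - 2*x.
  f_y = 1.
f_y = 1 is a nonzero constant, so f_y never vanishes: no point (x, y) can satisfy f = f_x = f_y = 0. In particular no (x, y) ∈ {−4, ..., 4}² is singular; the curve is smooth.


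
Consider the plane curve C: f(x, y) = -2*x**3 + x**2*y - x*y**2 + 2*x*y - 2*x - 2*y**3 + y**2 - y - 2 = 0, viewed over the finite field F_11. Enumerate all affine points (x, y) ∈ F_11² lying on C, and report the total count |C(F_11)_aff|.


Affine F_11-points: {(2, 0), (3, 7), (5, 9), (7, 5), (8, 7), (9, 4), (9, 7), (10, 1)}; count = 8.

For each of the 121 pairs (x, y) ∈ F_11², evaluate f(x, y) mod 11. Record the zeros.
  x = 0: [0↦9, 1↦7, 2↦6, 3↦5, 4↦3, 5↦10, 6↦3, 7↦3, 8↦9, 9↦9, 10↦2]  zeros at y ∈ ∅
  x = 1: [0↦5, 1↦5, 2↦4, 3↦1, 4↦6, 5↦7, 6↦3, 7↦4, 8↦9, 9↦6, 10↦5]  zeros at y ∈ ∅
  x = 2: [0↦0, 1↦4, 2↦5, 3↦2, 4↦5, 5↦2, 6↦3, 7↦7, 8↦2, 9↦9, 10↦5]  zeros at y ∈ {0}
  x = 3: [0↦4, 1↦3, 2↦8, 3↦7, 4↦10, 5↦5, 6↦2, 7↦0, 8↦9, 9↦6, 10↦1]  zeros at y ∈ {7}
  x = 4: [0↦5, 1↦1, 2↦1, 3↦4, 4↦9, 5↦4, 6↦10, 7↦4, 8↦7, 9↦7, 10↦3]  zeros at y ∈ ∅
  x = 5: [0↦2, 1↦8, 2↦5, 3↦3, 4↦1, 5↦9, 6↦4, 7↦7, 8↦6, 9↦0, 10↦10]  zeros at y ∈ {9}
  x = 6: [0↦5, 1↦1, 2↦8, 3↦3, 4↦7, 5↦8, 6↦5, 7↦8, 8↦5, 9↦6, 10↦10]  zeros at y ∈ ∅
  x = 7: [0↦2, 1↦1, 2↦9, 3↦3, 4↦4, 5↦0, 6↦1, 7↦6, 8↦3, 9↦2, 10↦2]  zeros at y ∈ {5}
  x = 8: [0↦3, 1↦7, 2↦7, 3↦2, 4↦2, 5↦6, 6↦2, 7↦0, 8↦10, 9↦9, 10↦7]  zeros at y ∈ {7}
  x = 9: [0↦7, 1↦7, 2↦1, 3↦10, 4↦0, 5↦3, 6↦7, 7↦0, 8↦3, 9↦4, 10↦2]  zeros at y ∈ {4, 7}
  x = 10: [0↦2, 1↦0, 2↦1, 3↦4, 4↦8, 5↦1, 6↦4, 7↦5, 8↦3, 9↦8, 10↦8]  zeros at y ∈ {1}
Collecting zeros: affine points = {(2, 0), (3, 7), (5, 9), (7, 5), (8, 7), (9, 4), (9, 7), (10, 1)}.
Total count |C(F_11)_aff| = 8.


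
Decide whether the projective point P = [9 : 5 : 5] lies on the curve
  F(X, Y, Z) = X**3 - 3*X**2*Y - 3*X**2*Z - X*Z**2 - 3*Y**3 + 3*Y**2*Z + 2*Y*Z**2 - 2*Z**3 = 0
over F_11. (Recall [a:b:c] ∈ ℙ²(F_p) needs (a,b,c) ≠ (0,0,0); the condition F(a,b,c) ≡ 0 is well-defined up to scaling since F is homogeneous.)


F(9,5,5) ≡ 10 (mod 11); P is NOT on the curve.

Evaluate F(9, 5, 5) term-by-term (mod 11).
  X**3 ↦ 1·729·1·1 = 729
  -3*X**2*Y ↦ -3·81·5·1 = -1215
  -3*X**2*Z ↦ -3·81·1·5 = -1215
  -X*Z**2 ↦ -1·9·1·25 = -225
  -3*Y**3 ↦ -3·1·125·1 = -375
  3*Y**2*Z ↦ 3·1·25·5 = 375
  2*Y*Z**2 ↦ 2·1·5·25 = 250
  -2*Z**3 ↦ -2·1·1·125 = -250
Sum: F(9, 5, 5) = (729) + (-1215) + (-1215) + (-225) + (-375) + (375) + (250) + (-250) = -1926.
Reducing mod 11: -1926 ≡ 10 (mod 11).
Since F(a, b, c) ≡ 10 ≠ 0 (mod 11), P does NOT lie on the curve.


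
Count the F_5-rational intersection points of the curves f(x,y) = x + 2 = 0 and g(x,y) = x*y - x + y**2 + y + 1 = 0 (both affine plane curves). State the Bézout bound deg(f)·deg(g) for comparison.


Common zeros: {(3, 2), (3, 4)}; count = 2; Bézout bound = 2.

deg(f) = 1, deg(g) = 2, so Bézout bound = 2.
Scan x ∈ F_5. For each x, list the y ∈ F_5 with f(x, y) ≡ 0 and those with g(x, y) ≡ 0 (mod 5); the common zeros in that column are the intersection.
  x = 0: f ≡ 0 at y ∈ ∅; g ≡ 0 at y ∈ ∅; common: ∅.
  x = 1: f ≡ 0 at y ∈ ∅; g ≡ 0 at y ∈ {0, 3}; common: ∅.
  x = 2: f ≡ 0 at y ∈ ∅; g ≡ 0 at y ∈ ∅; common: ∅.
  x = 3: f ≡ 0 at y ∈ {0, 1, 2, 3, 4}; g ≡ 0 at y ∈ {2, 4}; common: {2, 4}.
  x = 4: f ≡ 0 at y ∈ ∅; g ≡ 0 at y ∈ ∅; common: ∅.
Collecting: common zeros = {(3, 2), (3, 4)}, so the count is 2.
Comparison with the Bézout bound: 2 ≤ 2 = deg(f)·deg(g), as expected for curves with no common component (the bound is attained).


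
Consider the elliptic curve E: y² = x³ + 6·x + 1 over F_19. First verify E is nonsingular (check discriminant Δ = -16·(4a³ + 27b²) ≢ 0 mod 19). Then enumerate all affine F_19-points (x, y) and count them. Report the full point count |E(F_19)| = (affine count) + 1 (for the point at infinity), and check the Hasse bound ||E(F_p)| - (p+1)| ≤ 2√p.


Affine points = {(0, 1), (0, 18), (5, 2), (5, 17), (6, 5), (6, 14), (7, 5), (7, 14), (9, 9), (9, 10), (10, 4), (10, 15), (11, 7), (11, 12), (14, 6), (14, 13), (17, 0)}; affine count = 17; |E(F_19)| = 18.

Discriminant check: Δ ∝ 4a³ + 27b² = 4·6³ + 27·1² = 4·216 + 27·1 ≡ 17 (mod 19). Nonzero ⇒ E is nonsingular.
For each x ∈ F_19, compute rhs = x³ + 6·x + 1 mod 19, then count y ∈ F_19 with y² ≡ rhs.
  x = 0: rhs = 1, matching y values: 1, 18 (2 points).
  x = 1: rhs = 8, matching y values: none (0 points).
  x = 2: rhs = 2, matching y values: none (0 points).
  x = 3: rhs = 8, matching y values: none (0 points).
  x = 4: rhs = 13, matching y values: none (0 points).
  x = 5: rhs = 4, matching y values: 2, 17 (2 points).
  x = 6: rhs = 6, matching y values: 5, 14 (2 points).
  x = 7: rhs = 6, matching y values: 5, 14 (2 points).
  x = 8: rhs = 10, matching y values: none (0 points).
  x = 9: rhs = 5, matching y values: 9, 10 (2 points).
  x = 10: rhs = 16, matching y values: 4, 15 (2 points).
  x = 11: rhs = 11, matching y values: 7, 12 (2 points).
  x = 12: rhs = 15, matching y values: none (0 points).
  x = 13: rhs = 15, matching y values: none (0 points).
  x = 14: rhs = 17, matching y values: 6, 13 (2 points).
  x = 15: rhs = 8, matching y values: none (0 points).
  x = 16: rhs = 13, matching y values: none (0 points).
  x = 17: rhs = 0, matching y values: 0 (1 points).
  x = 18: rhs = 13, matching y values: none (0 points).
Total affine count: 17.
Full point count |E(F_19)| = 17 + 1 = 18.
Hasse bound: |18 − (19+1)| = |-2| = 2 ≤ 2√19 ≈ 8.7178 ✓.


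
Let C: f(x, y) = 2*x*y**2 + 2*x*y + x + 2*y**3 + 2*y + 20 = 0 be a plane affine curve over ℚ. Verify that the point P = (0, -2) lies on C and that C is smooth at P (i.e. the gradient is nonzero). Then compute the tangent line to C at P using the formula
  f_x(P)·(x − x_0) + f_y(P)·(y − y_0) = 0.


Tangent line at P: 5*x + 26*y + 52 = 0.

Step 1: f(0, -2) = 0, so P lies on C.
Step 2: partial derivatives
  f_x(x, y) = 2*y**2 + 2*y + 1, f_y(x, y) = 4*x*y + 2*x + 6*y**2 + 2.
  f_x(P) = 5, f_y(P) = 26 (gradient nonzero, so P is smooth).
Step 3: tangent line at P: 5·(x − 0) + 26·(y − -2) = 0.
Expanding: 5*x + 26*y + 52 = 0.


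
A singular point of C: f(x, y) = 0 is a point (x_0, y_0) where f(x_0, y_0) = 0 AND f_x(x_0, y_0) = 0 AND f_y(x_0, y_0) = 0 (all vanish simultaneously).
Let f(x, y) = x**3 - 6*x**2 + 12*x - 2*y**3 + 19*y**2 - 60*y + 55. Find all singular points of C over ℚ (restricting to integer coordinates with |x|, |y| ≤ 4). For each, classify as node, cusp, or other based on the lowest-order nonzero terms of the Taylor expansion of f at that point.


Singular points: {(2, 3)}; classification: cusp.

Compute partial derivatives:
  f_x = 3*x**2 - 12*x + 12.
  f_y = -6*y**2 + 38*y - 60.
Scan x_0 ∈ {−4, ..., 4}. For each x_0, f_y(x_0, y) is a polynomial in y; find its integer roots y ∈ {−4, ..., 4}, then test f_x and f at those candidates.
  x = -4: f_y(-4, y) = -6*y**2 + 38*y - 60; vanishes at y ∈ {3}. (-4, 3): f_x = 108 ≠ 0.
  x = -3: f_y(-3, y) = -6*y**2 + 38*y - 60; vanishes at y ∈ {3}. (-3, 3): f_x = 75 ≠ 0.
  x = -2: f_y(-2, y) = -6*y**2 + 38*y - 60; vanishes at y ∈ {3}. (-2, 3): f_x = 48 ≠ 0.
  x = -1: f_y(-1, y) = -6*y**2 + 38*y - 60; vanishes at y ∈ {3}. (-1, 3): f_x = 27 ≠ 0.
  x = 0: f_y(0, y) = -6*y**2 + 38*y - 60; vanishes at y ∈ {3}. (0, 3): f_x = 12 ≠ 0.
  x = 1: f_y(1, y) = -6*y**2 + 38*y - 60; vanishes at y ∈ {3}. (1, 3): f_x = 3 ≠ 0.
  x = 2: f_y(2, y) = -6*y**2 + 38*y - 60; vanishes at y ∈ {3}. (2, 3): f_x = 0, f = 0 — SINGULAR.
  x = 3: f_y(3, y) = -6*y**2 + 38*y - 60; vanishes at y ∈ {3}. (3, 3): f_x = 3 ≠ 0.
  x = 4: f_y(4, y) = -6*y**2 + 38*y - 60; vanishes at y ∈ {3}. (4, 3): f_x = 12 ≠ 0.
Only singular point on the grid: (2, 3).
Classify: substitute x = 2 + u, y = 3 + v and expand: f = u**3 - 2*v**3 + v**2.
No constant or linear terms (consistent with a singular point). Quadratic part: v**2. Cubic part: u**3 - 2*v**3.
The quadratic part v**2 is a perfect square, so there is a single (double) tangent line v = 0, i.e. y = 3. Restricting the cubic part to that line (v = 0) leaves u**3 ≠ 0, so f is not divisible by v and the branch is v² ≈ -u**3 to lowest order — this is a cusp.
Classification: cusp.


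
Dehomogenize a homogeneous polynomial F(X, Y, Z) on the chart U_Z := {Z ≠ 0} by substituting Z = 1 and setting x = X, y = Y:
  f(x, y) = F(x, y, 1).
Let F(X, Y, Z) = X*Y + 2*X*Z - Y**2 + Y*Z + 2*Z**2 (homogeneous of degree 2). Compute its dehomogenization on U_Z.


f(x, y) = x*y + 2*x - y**2 + y + 2

On U_Z we set Z = 1. Each monomial c·X^i·Y^j·Z^k in F becomes c·x^i·y^j·1^k = c·x^i·y^j.
Substituting Z = 1: F(X, Y, 1) = x*y + 2*x - y**2 + y + 2.
Note: deg(f) ≤ deg(F) = 2; strict inequality happens when F is divisible by Z (lost terms).


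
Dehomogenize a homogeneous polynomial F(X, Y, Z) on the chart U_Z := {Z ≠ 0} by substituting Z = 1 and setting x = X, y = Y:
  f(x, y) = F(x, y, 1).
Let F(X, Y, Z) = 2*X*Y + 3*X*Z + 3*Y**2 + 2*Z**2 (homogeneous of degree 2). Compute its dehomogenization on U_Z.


f(x, y) = 2*x*y + 3*x + 3*y**2 + 2

On U_Z we set Z = 1. Each monomial c·X^i·Y^j·Z^k in F becomes c·x^i·y^j·1^k = c·x^i·y^j.
Substituting Z = 1: F(X, Y, 1) = 2*x*y + 3*x + 3*y**2 + 2.
Note: deg(f) ≤ deg(F) = 2; strict inequality happens when F is divisible by Z (lost terms).


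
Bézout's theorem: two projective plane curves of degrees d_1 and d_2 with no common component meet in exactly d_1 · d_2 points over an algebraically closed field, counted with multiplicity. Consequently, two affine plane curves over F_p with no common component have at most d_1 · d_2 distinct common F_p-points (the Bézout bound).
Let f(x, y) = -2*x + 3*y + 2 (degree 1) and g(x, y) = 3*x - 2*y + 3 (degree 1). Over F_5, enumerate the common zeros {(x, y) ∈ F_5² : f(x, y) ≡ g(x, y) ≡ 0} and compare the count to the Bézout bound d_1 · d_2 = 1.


Common zeros: ∅; count = 0; Bézout bound = 1.

deg(f) = 1, deg(g) = 1, so Bézout bound = 1.
Scan x ∈ F_5. For each x, list the y ∈ F_5 with f(x, y) ≡ 0 and those with g(x, y) ≡ 0 (mod 5); the common zeros in that column are the intersection.
  x = 0: f ≡ 0 at y ∈ {1}; g ≡ 0 at y ∈ {4}; common: ∅.
  x = 1: f ≡ 0 at y ∈ {0}; g ≡ 0 at y ∈ {3}; common: ∅.
  x = 2: f ≡ 0 at y ∈ {4}; g ≡ 0 at y ∈ {2}; common: ∅.
  x = 3: f ≡ 0 at y ∈ {3}; g ≡ 0 at y ∈ {1}; common: ∅.
  x = 4: f ≡ 0 at y ∈ {2}; g ≡ 0 at y ∈ {0}; common: ∅.
Collecting: common zeros = ∅, so the count is 0.
Comparison with the Bézout bound: 0 ≤ 1 = deg(f)·deg(g), as expected for curves with no common component (the affine F_5-count falls short of the bound because intersections may lie at infinity, over extension fields, or carry multiplicity).


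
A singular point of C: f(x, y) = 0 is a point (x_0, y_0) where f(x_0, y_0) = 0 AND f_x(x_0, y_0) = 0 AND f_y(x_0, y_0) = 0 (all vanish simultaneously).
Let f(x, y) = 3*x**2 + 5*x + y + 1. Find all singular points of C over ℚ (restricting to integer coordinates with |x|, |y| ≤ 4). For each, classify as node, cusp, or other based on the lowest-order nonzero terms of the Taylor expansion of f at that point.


No singular points in the scanned grid; C is smooth there.

Compute partial derivatives:
  f_x = 6*x + 5.
  f_y = 1.
f_y = 1 is a nonzero constant, so f_y never vanishes: no point (x, y) can satisfy f = f_x = f_y = 0. In particular no (x, y) ∈ {−4, ..., 4}² is singular; the curve is smooth.


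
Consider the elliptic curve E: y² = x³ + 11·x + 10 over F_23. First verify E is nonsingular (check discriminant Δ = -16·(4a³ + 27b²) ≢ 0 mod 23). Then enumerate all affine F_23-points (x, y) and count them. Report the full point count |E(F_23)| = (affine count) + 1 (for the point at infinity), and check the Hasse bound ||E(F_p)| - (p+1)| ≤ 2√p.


Affine points = {(3, 1), (3, 22), (4, 7), (4, 16), (5, 11), (5, 12), (6, 4), (6, 19), (7, 4), (7, 19), (8, 9), (8, 14), (10, 4), (10, 19), (11, 6), (11, 17), (13, 2), (13, 21), (15, 10), (15, 13), (16, 2), (16, 21), (17, 2), (17, 21), (21, 7), (21, 16)}; affine count = 26; |E(F_23)| = 27.

Discriminant check: Δ ∝ 4a³ + 27b² = 4·11³ + 27·10² = 4·1331 + 27·100 ≡ 20 (mod 23). Nonzero ⇒ E is nonsingular.
For each x ∈ F_23, compute rhs = x³ + 11·x + 10 mod 23, then count y ∈ F_23 with y² ≡ rhs.
  x = 0: rhs = 10, matching y values: none (0 points).
  x = 1: rhs = 22, matching y values: none (0 points).
  x = 2: rhs = 17, matching y values: none (0 points).
  x = 3: rhs = 1, matching y values: 1, 22 (2 points).
  x = 4: rhs = 3, matching y values: 7, 16 (2 points).
  x = 5: rhs = 6, matching y values: 11, 12 (2 points).
  x = 6: rhs = 16, matching y values: 4, 19 (2 points).
  x = 7: rhs = 16, matching y values: 4, 19 (2 points).
  x = 8: rhs = 12, matching y values: 9, 14 (2 points).
  x = 9: rhs = 10, matching y values: none (0 points).
  x = 10: rhs = 16, matching y values: 4, 19 (2 points).
  x = 11: rhs = 13, matching y values: 6, 17 (2 points).
  x = 12: rhs = 7, matching y values: none (0 points).
  x = 13: rhs = 4, matching y values: 2, 21 (2 points).
  x = 14: rhs = 10, matching y values: none (0 points).
  x = 15: rhs = 8, matching y values: 10, 13 (2 points).
  x = 16: rhs = 4, matching y values: 2, 21 (2 points).
  x = 17: rhs = 4, matching y values: 2, 21 (2 points).
  x = 18: rhs = 14, matching y values: none (0 points).
  x = 19: rhs = 17, matching y values: none (0 points).
  x = 20: rhs = 19, matching y values: none (0 points).
  x = 21: rhs = 3, matching y values: 7, 16 (2 points).
  x = 22: rhs = 21, matching y values: none (0 points).
Total affine count: 26.
Full point count |E(F_23)| = 26 + 1 = 27.
Hasse bound: |27 − (23+1)| = |3| = 3 ≤ 2√23 ≈ 9.5917 ✓.


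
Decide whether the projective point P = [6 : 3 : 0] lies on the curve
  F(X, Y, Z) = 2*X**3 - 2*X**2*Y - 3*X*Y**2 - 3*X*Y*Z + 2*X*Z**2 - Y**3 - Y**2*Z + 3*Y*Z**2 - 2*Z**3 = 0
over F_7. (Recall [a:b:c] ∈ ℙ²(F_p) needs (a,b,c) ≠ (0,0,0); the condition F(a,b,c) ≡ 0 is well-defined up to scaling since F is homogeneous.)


F(6,3,0) ≡ 6 (mod 7); P is NOT on the curve.

Evaluate F(6, 3, 0) term-by-term (mod 7).
  2*X**3 ↦ 2·216·1·1 = 432
  -2*X**2*Y ↦ -2·36·3·1 = -216
  -3*X*Y**2 ↦ -3·6·9·1 = -162
  -3*X*Y*Z ↦ -3·6·3·0 = 0
  2*X*Z**2 ↦ 2·6·1·0 = 0
  -Y**3 ↦ -1·1·27·1 = -27
  -Y**2*Z ↦ -1·1·9·0 = 0
  3*Y*Z**2 ↦ 3·1·3·0 = 0
  -2*Z**3 ↦ -2·1·1·0 = 0
Sum: F(6, 3, 0) = (432) + (-216) + (-162) + (0) + (0) + (-27) + (0) + (0) + (0) = 27.
Reducing mod 7: 27 ≡ 6 (mod 7).
Since F(a, b, c) ≡ 6 ≠ 0 (mod 7), P does NOT lie on the curve.


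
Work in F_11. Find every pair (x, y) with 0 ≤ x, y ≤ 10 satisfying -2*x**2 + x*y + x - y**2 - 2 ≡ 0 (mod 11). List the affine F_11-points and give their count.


Affine F_11-points: {(0, 3), (0, 8), (1, 6), (2, 3), (2, 10), (8, 2), (8, 6), (9, 10), (10, 2), (10, 8)}; count = 10.

For each of the 121 pairs (x, y) ∈ F_11², evaluate f(x, y) mod 11. Record the zeros.
  x = 0: [0↦9, 1↦8, 2↦5, 3↦0, 4↦4, 5↦6, 6↦6, 7↦4, 8↦0, 9↦5, 10↦8]  zeros at y ∈ {3, 8}
  x = 1: [0↦8, 1↦8, 2↦6, 3↦2, 4↦7, 5↦10, 6↦0, 7↦10, 8↦7, 9↦2, 10↦6]  zeros at y ∈ {6}
  x = 2: [0↦3, 1↦4, 2↦3, 3↦0, 4↦6, 5↦10, 6↦1, 7↦1, 8↦10, 9↦6, 10↦0]  zeros at y ∈ {3, 10}
  x = 3: [0↦5, 1↦7, 2↦7, 3↦5, 4↦1, 5↦6, 6↦9, 7↦10, 8↦9, 9↦6, 10↦1]  zeros at y ∈ ∅
  x = 4: [0↦3, 1↦6, 2↦7, 3↦6, 4↦3, 5↦9, 6↦2, 7↦4, 8↦4, 9↦2, 10↦9]  zeros at y ∈ ∅
  x = 5: [0↦8, 1↦1, 2↦3, 3↦3, 4↦1, 5↦8, 6↦2, 7↦5, 8↦6, 9↦5, 10↦2]  zeros at y ∈ ∅
  x = 6: [0↦9, 1↦3, 2↦6, 3↦7, 4↦6, 5↦3, 6↦9, 7↦2, 8↦4, 9↦4, 10↦2]  zeros at y ∈ ∅
  x = 7: [0↦6, 1↦1, 2↦5, 3↦7, 4↦7, 5↦5, 6↦1, 7↦6, 8↦9, 9↦10, 10↦9]  zeros at y ∈ ∅
  x = 8: [0↦10, 1↦6, 2↦0, 3↦3, 4↦4, 5↦3, 6↦0, 7↦6, 8↦10, 9↦1, 10↦1]  zeros at y ∈ {2, 6}
  x = 9: [0↦10, 1↦7, 2↦2, 3↦6, 4↦8, 5↦8, 6↦6, 7↦2, 8↦7, 9↦10, 10↦0]  zeros at y ∈ {10}
  x = 10: [0↦6, 1↦4, 2↦0, 3↦5, 4↦8, 5↦9, 6↦8, 7↦5, 8↦0, 9↦4, 10↦6]  zeros at y ∈ {2, 8}
Collecting zeros: affine points = {(0, 3), (0, 8), (1, 6), (2, 3), (2, 10), (8, 2), (8, 6), (9, 10), (10, 2), (10, 8)}.
Total count |C(F_11)_aff| = 10.


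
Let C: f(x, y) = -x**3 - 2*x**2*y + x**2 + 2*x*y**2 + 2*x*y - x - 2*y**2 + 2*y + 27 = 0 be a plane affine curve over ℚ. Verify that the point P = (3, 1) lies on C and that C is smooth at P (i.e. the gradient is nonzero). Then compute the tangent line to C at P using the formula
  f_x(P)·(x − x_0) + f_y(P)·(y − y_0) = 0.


Tangent line at P: -30*x - 2*y + 92 = 0.

Step 1: f(3, 1) = 0, so P lies on C.
Step 2: partial derivatives
  f_x(x, y) = -3*x**2 - 4*x*y + 2*x + 2*y**2 + 2*y - 1, f_y(x, y) = -2*x**2 + 4*x*y + 2*x - 4*y + 2.
  f_x(P) = -30, f_y(P) = -2 (gradient nonzero, so P is smooth).
Step 3: tangent line at P: -30·(x − 3) + -2·(y − 1) = 0.
Expanding: -30*x - 2*y + 92 = 0.


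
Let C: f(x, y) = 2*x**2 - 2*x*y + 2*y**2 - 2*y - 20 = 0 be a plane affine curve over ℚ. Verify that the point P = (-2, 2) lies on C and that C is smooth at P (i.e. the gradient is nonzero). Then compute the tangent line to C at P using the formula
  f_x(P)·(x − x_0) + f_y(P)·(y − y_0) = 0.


Tangent line at P: -12*x + 10*y - 44 = 0.

Step 1: f(-2, 2) = 0, so P lies on C.
Step 2: partial derivatives
  f_x(x, y) = 4*x - 2*y, f_y(x, y) = -2*x + 4*y - 2.
  f_x(P) = -12, f_y(P) = 10 (gradient nonzero, so P is smooth).
Step 3: tangent line at P: -12·(x − -2) + 10·(y − 2) = 0.
Expanding: -12*x + 10*y - 44 = 0.


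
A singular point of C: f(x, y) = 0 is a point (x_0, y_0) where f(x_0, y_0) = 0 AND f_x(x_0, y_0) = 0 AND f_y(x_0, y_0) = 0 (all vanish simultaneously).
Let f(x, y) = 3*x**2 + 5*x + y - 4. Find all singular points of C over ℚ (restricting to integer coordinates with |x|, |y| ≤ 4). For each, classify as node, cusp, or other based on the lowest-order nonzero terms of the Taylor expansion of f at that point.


No singular points in the scanned grid; C is smooth there.

Compute partial derivatives:
  f_x = 6*x + 5.
  f_y = 1.
f_y = 1 is a nonzero constant, so f_y never vanishes: no point (x, y) can satisfy f = f_x = f_y = 0. In particular no (x, y) ∈ {−4, ..., 4}² is singular; the curve is smooth.


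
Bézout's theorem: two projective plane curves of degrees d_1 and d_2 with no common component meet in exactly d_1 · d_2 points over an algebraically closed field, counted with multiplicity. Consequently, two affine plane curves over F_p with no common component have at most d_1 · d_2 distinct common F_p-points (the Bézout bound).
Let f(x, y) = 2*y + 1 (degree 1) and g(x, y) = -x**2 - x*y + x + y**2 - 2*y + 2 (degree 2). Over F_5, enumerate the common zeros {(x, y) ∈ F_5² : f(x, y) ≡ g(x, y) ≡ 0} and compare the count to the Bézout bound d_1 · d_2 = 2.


Common zeros: {(1, 2), (3, 2)}; count = 2; Bézout bound = 2.

deg(f) = 1, deg(g) = 2, so Bézout bound = 2.
Scan x ∈ F_5. For each x, list the y ∈ F_5 with f(x, y) ≡ 0 and those with g(x, y) ≡ 0 (mod 5); the common zeros in that column are the intersection.
  x = 0: f ≡ 0 at y ∈ {2}; g ≡ 0 at y ∈ {3, 4}; common: ∅.
  x = 1: f ≡ 0 at y ∈ {2}; g ≡ 0 at y ∈ {1, 2}; common: {2}.
  x = 2: f ≡ 0 at y ∈ {2}; g ≡ 0 at y ∈ {0, 4}; common: ∅.
  x = 3: f ≡ 0 at y ∈ {2}; g ≡ 0 at y ∈ {2, 3}; common: {2}.
  x = 4: f ≡ 0 at y ∈ {2}; g ≡ 0 at y ∈ {0, 1}; common: ∅.
Collecting: common zeros = {(1, 2), (3, 2)}, so the count is 2.
Comparison with the Bézout bound: 2 ≤ 2 = deg(f)·deg(g), as expected for curves with no common component (the bound is attained).


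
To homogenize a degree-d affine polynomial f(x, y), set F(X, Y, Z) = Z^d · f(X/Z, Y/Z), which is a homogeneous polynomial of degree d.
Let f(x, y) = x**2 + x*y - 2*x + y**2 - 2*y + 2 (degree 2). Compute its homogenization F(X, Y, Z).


F(X, Y, Z) = X**2 + X*Y - 2*X*Z + Y**2 - 2*Y*Z + 2*Z**2

deg(f) = 2.
Substitute x = X/Z, y = Y/Z into f, then multiply by Z^2.
  monomial 1·x^2·y^0 ↦ 1·X^2·Y^0·Z^0.
  monomial 1·x^1·y^1 ↦ 1·X^1·Y^1·Z^0.
  monomial -2·x^1·y^0 ↦ -2·X^1·Y^0·Z^1.
  monomial 1·x^0·y^2 ↦ 1·X^0·Y^2·Z^0.
  monomial -2·x^0·y^1 ↦ -2·X^0·Y^1·Z^1.
  monomial 2·x^0·y^0 ↦ 2·X^0·Y^0·Z^2.
Collecting: F(X, Y, Z) = X**2 + X*Y - 2*X*Z + Y**2 - 2*Y*Z + 2*Z**2.


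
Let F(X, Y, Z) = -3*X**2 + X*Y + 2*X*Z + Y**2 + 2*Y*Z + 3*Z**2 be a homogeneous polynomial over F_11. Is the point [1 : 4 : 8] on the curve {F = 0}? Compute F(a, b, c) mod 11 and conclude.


F(1,4,8) ≡ 3 (mod 11); P is NOT on the curve.

Evaluate F(1, 4, 8) term-by-term (mod 11).
  -3*X**2 ↦ -3·1·1·1 = -3
  X*Y ↦ 1·1·4·1 = 4
  2*X*Z ↦ 2·1·1·8 = 16
  Y**2 ↦ 1·1·16·1 = 16
  2*Y*Z ↦ 2·1·4·8 = 64
  3*Z**2 ↦ 3·1·1·64 = 192
Sum: F(1, 4, 8) = (-3) + (4) + (16) + (16) + (64) + (192) = 289.
Reducing mod 11: 289 ≡ 3 (mod 11).
Since F(a, b, c) ≡ 3 ≠ 0 (mod 11), P does NOT lie on the curve.


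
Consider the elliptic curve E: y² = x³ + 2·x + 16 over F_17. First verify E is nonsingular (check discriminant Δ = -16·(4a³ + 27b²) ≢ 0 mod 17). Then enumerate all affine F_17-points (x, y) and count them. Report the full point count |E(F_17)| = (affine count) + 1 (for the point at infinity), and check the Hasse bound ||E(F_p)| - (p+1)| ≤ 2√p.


Affine points = {(0, 4), (0, 13), (1, 6), (1, 11), (3, 7), (3, 10), (5, 7), (5, 10), (7, 4), (7, 13), (8, 0), (9, 7), (9, 10), (10, 4), (10, 13), (11, 3), (11, 14), (12, 0), (14, 0), (15, 2), (15, 15), (16, 8), (16, 9)}; affine count = 23; |E(F_17)| = 24.

Discriminant check: Δ ∝ 4a³ + 27b² = 4·2³ + 27·16² = 4·8 + 27·256 ≡ 8 (mod 17). Nonzero ⇒ E is nonsingular.
For each x ∈ F_17, compute rhs = x³ + 2·x + 16 mod 17, then count y ∈ F_17 with y² ≡ rhs.
  x = 0: rhs = 16, matching y values: 4, 13 (2 points).
  x = 1: rhs = 2, matching y values: 6, 11 (2 points).
  x = 2: rhs = 11, matching y values: none (0 points).
  x = 3: rhs = 15, matching y values: 7, 10 (2 points).
  x = 4: rhs = 3, matching y values: none (0 points).
  x = 5: rhs = 15, matching y values: 7, 10 (2 points).
  x = 6: rhs = 6, matching y values: none (0 points).
  x = 7: rhs = 16, matching y values: 4, 13 (2 points).
  x = 8: rhs = 0, matching y values: 0 (1 points).
  x = 9: rhs = 15, matching y values: 7, 10 (2 points).
  x = 10: rhs = 16, matching y values: 4, 13 (2 points).
  x = 11: rhs = 9, matching y values: 3, 14 (2 points).
  x = 12: rhs = 0, matching y values: 0 (1 points).
  x = 13: rhs = 12, matching y values: none (0 points).
  x = 14: rhs = 0, matching y values: 0 (1 points).
  x = 15: rhs = 4, matching y values: 2, 15 (2 points).
  x = 16: rhs = 13, matching y values: 8, 9 (2 points).
Total affine count: 23.
Full point count |E(F_17)| = 23 + 1 = 24.
Hasse bound: |24 − (17+1)| = |6| = 6 ≤ 2√17 ≈ 8.2462 ✓.


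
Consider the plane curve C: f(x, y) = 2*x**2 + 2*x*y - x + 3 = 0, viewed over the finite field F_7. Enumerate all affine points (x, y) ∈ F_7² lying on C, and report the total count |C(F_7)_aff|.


Affine F_7-points: {(1, 5), (2, 3), (3, 4), (4, 4), (5, 5), (6, 3)}; count = 6.

For each of the 49 pairs (x, y) ∈ F_7², evaluate f(x, y) mod 7. Record the zeros.
  x = 0: [0↦3, 1↦3, 2↦3, 3↦3, 4↦3, 5↦3, 6↦3]  zeros at y ∈ ∅
  x = 1: [0↦4, 1↦6, 2↦1, 3↦3, 4↦5, 5↦0, 6↦2]  zeros at y ∈ {5}
  x = 2: [0↦2, 1↦6, 2↦3, 3↦0, 4↦4, 5↦1, 6↦5]  zeros at y ∈ {3}
  x = 3: [0↦4, 1↦3, 2↦2, 3↦1, 4↦0, 5↦6, 6↦5]  zeros at y ∈ {4}
  x = 4: [0↦3, 1↦4, 2↦5, 3↦6, 4↦0, 5↦1, 6↦2]  zeros at y ∈ {4}
  x = 5: [0↦6, 1↦2, 2↦5, 3↦1, 4↦4, 5↦0, 6↦3]  zeros at y ∈ {5}
  x = 6: [0↦6, 1↦4, 2↦2, 3↦0, 4↦5, 5↦3, 6↦1]  zeros at y ∈ {3}
Collecting zeros: affine points = {(1, 5), (2, 3), (3, 4), (4, 4), (5, 5), (6, 3)}.
Total count |C(F_7)_aff| = 6.


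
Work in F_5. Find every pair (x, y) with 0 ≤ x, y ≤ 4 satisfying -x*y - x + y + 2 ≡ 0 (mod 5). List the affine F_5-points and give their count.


Affine F_5-points: {(0, 3), (2, 0), (3, 2), (4, 1)}; count = 4.

For each of the 25 pairs (x, y) ∈ F_5², evaluate f(x, y) mod 5. Record the zeros.
  x = 0: [0↦2, 1↦3, 2↦4, 3↦0, 4↦1]  zeros at y ∈ {3}
  x = 1: [0↦1, 1↦1, 2↦1, 3↦1, 4↦1]  zeros at y ∈ ∅
  x = 2: [0↦0, 1↦4, 2↦3, 3↦2, 4↦1]  zeros at y ∈ {0}
  x = 3: [0↦4, 1↦2, 2↦0, 3↦3, 4↦1]  zeros at y ∈ {2}
  x = 4: [0↦3, 1↦0, 2↦2, 3↦4, 4↦1]  zeros at y ∈ {1}
Collecting zeros: affine points = {(0, 3), (2, 0), (3, 2), (4, 1)}.
Total count |C(F_5)_aff| = 4.


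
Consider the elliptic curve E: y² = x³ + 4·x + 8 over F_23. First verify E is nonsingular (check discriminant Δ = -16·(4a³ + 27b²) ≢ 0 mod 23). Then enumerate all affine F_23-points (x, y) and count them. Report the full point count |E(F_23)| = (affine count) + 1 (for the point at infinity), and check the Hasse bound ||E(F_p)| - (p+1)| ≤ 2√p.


Affine points = {(0, 10), (0, 13), (1, 6), (1, 17), (2, 1), (2, 22), (3, 1), (3, 22), (6, 8), (6, 15), (8, 0), (10, 6), (10, 17), (11, 7), (11, 16), (12, 6), (12, 17), (13, 7), (13, 16), (14, 5), (14, 18), (15, 4), (15, 19), (18, 1), (18, 22), (22, 7), (22, 16)}; affine count = 27; |E(F_23)| = 28.

Discriminant check: Δ ∝ 4a³ + 27b² = 4·4³ + 27·8² = 4·64 + 27·64 ≡ 6 (mod 23). Nonzero ⇒ E is nonsingular.
For each x ∈ F_23, compute rhs = x³ + 4·x + 8 mod 23, then count y ∈ F_23 with y² ≡ rhs.
  x = 0: rhs = 8, matching y values: 10, 13 (2 points).
  x = 1: rhs = 13, matching y values: 6, 17 (2 points).
  x = 2: rhs = 1, matching y values: 1, 22 (2 points).
  x = 3: rhs = 1, matching y values: 1, 22 (2 points).
  x = 4: rhs = 19, matching y values: none (0 points).
  x = 5: rhs = 15, matching y values: none (0 points).
  x = 6: rhs = 18, matching y values: 8, 15 (2 points).
  x = 7: rhs = 11, matching y values: none (0 points).
  x = 8: rhs = 0, matching y values: 0 (1 points).
  x = 9: rhs = 14, matching y values: none (0 points).
  x = 10: rhs = 13, matching y values: 6, 17 (2 points).
  x = 11: rhs = 3, matching y values: 7, 16 (2 points).
  x = 12: rhs = 13, matching y values: 6, 17 (2 points).
  x = 13: rhs = 3, matching y values: 7, 16 (2 points).
  x = 14: rhs = 2, matching y values: 5, 18 (2 points).
  x = 15: rhs = 16, matching y values: 4, 19 (2 points).
  x = 16: rhs = 5, matching y values: none (0 points).
  x = 17: rhs = 21, matching y values: none (0 points).
  x = 18: rhs = 1, matching y values: 1, 22 (2 points).
  x = 19: rhs = 20, matching y values: none (0 points).
  x = 20: rhs = 15, matching y values: none (0 points).
  x = 21: rhs = 15, matching y values: none (0 points).
  x = 22: rhs = 3, matching y values: 7, 16 (2 points).
Total affine count: 27.
Full point count |E(F_23)| = 27 + 1 = 28.
Hasse bound: |28 − (23+1)| = |4| = 4 ≤ 2√23 ≈ 9.5917 ✓.


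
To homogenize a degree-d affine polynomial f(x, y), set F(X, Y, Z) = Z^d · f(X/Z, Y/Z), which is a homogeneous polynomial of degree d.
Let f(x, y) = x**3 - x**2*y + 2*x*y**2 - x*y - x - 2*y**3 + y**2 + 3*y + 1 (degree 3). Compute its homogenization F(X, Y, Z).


F(X, Y, Z) = X**3 - X**2*Y + 2*X*Y**2 - X*Y*Z - X*Z**2 - 2*Y**3 + Y**2*Z + 3*Y*Z**2 + Z**3

deg(f) = 3.
Substitute x = X/Z, y = Y/Z into f, then multiply by Z^3.
  monomial 1·x^3·y^0 ↦ 1·X^3·Y^0·Z^0.
  monomial -1·x^2·y^1 ↦ -1·X^2·Y^1·Z^0.
  monomial 2·x^1·y^2 ↦ 2·X^1·Y^2·Z^0.
  monomial -1·x^1·y^1 ↦ -1·X^1·Y^1·Z^1.
  monomial -1·x^1·y^0 ↦ -1·X^1·Y^0·Z^2.
  monomial -2·x^0·y^3 ↦ -2·X^0·Y^3·Z^0.
  monomial 1·x^0·y^2 ↦ 1·X^0·Y^2·Z^1.
  monomial 3·x^0·y^1 ↦ 3·X^0·Y^1·Z^2.
  monomial 1·x^0·y^0 ↦ 1·X^0·Y^0·Z^3.
Collecting: F(X, Y, Z) = X**3 - X**2*Y + 2*X*Y**2 - X*Y*Z - X*Z**2 - 2*Y**3 + Y**2*Z + 3*Y*Z**2 + Z**3.
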